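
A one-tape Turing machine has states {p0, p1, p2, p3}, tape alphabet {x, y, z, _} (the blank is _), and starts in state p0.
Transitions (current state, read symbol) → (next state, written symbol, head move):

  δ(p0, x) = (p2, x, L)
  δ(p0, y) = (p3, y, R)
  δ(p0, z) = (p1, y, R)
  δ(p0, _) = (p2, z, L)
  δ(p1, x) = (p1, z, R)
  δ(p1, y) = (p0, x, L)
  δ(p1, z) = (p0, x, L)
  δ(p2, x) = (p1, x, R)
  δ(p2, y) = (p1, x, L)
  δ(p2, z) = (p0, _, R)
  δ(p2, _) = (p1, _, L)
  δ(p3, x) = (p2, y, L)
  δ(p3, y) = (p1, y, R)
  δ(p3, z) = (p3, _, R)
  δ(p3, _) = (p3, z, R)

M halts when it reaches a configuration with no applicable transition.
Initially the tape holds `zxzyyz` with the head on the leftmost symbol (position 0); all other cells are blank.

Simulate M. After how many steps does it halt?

state=p0 head=0 tape=[z]xzyyz_   (p0,z)→(p1,y,R)
state=p1 head=1 tape=y[x]zyyz_   (p1,x)→(p1,z,R)
state=p1 head=2 tape=yz[z]yyz_   (p1,z)→(p0,x,L)
state=p0 head=1 tape=y[z]xyyz_   (p0,z)→(p1,y,R)
state=p1 head=2 tape=yy[x]yyz_   (p1,x)→(p1,z,R)
state=p1 head=3 tape=yyz[y]yz_   (p1,y)→(p0,x,L)
state=p0 head=2 tape=yy[z]xyz_   (p0,z)→(p1,y,R)
state=p1 head=3 tape=yyy[x]yz_   (p1,x)→(p1,z,R)
state=p1 head=4 tape=yyyz[y]z_   (p1,y)→(p0,x,L)
state=p0 head=3 tape=yyy[z]xz_   (p0,z)→(p1,y,R)
state=p1 head=4 tape=yyyy[x]z_   (p1,x)→(p1,z,R)
state=p1 head=5 tape=yyyyz[z]_   (p1,z)→(p0,x,L)
state=p0 head=4 tape=yyyy[z]x_   (p0,z)→(p1,y,R)
state=p1 head=5 tape=yyyyy[x]_   (p1,x)→(p1,z,R)
state=p1 head=6 tape=yyyyyz[_]
M halts after 14 transitions.

14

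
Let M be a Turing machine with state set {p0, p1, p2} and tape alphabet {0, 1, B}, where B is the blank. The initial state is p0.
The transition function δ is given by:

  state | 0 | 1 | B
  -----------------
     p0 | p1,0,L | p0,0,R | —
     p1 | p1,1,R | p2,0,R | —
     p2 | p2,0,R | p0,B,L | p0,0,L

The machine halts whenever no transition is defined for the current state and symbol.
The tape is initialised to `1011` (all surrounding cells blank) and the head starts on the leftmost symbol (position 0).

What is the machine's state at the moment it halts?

state=p0 head=0 tape=[1]011B   (p0,1)→(p0,0,R)
state=p0 head=1 tape=0[0]11B   (p0,0)→(p1,0,L)
state=p1 head=0 tape=[0]011B   (p1,0)→(p1,1,R)
state=p1 head=1 tape=1[0]11B   (p1,0)→(p1,1,R)
state=p1 head=2 tape=11[1]1B   (p1,1)→(p2,0,R)
state=p2 head=3 tape=110[1]B   (p2,1)→(p0,B,L)
state=p0 head=2 tape=11[0]BB   (p0,0)→(p1,0,L)
state=p1 head=1 tape=1[1]0BB   (p1,1)→(p2,0,R)
state=p2 head=2 tape=10[0]BB   (p2,0)→(p2,0,R)
state=p2 head=3 tape=100[B]B   (p2,B)→(p0,0,L)
state=p0 head=2 tape=10[0]0B   (p0,0)→(p1,0,L)
state=p1 head=1 tape=1[0]00B   (p1,0)→(p1,1,R)
state=p1 head=2 tape=11[0]0B   (p1,0)→(p1,1,R)
state=p1 head=3 tape=111[0]B   (p1,0)→(p1,1,R)
state=p1 head=4 tape=1111[B]
No transition is defined for (p1, B); M halts in state p1.

p1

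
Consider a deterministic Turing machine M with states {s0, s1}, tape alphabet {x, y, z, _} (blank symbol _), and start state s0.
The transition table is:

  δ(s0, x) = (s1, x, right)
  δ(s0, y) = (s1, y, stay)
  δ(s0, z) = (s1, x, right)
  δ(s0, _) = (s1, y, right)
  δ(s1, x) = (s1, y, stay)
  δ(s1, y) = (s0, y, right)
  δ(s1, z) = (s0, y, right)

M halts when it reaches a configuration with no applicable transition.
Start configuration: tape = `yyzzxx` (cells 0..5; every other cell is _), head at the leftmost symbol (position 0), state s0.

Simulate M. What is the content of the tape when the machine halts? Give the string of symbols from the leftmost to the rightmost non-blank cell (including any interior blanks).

s0 | [y]yzzxx__   read y → write y, move stay, go to s1
s1 | [y]yzzxx__   read y → write y, move right, go to s0
s0 | y[y]zzxx__   read y → write y, move stay, go to s1
s1 | y[y]zzxx__   read y → write y, move right, go to s0
s0 | yy[z]zxx__   read z → write x, move right, go to s1
s1 | yyx[z]xx__   read z → write y, move right, go to s0
s0 | yyxy[x]x__   read x → write x, move right, go to s1
s1 | yyxyx[x]__   read x → write y, move stay, go to s1
s1 | yyxyx[y]__   read y → write y, move right, go to s0
s0 | yyxyxy[_]_   read _ → write y, move right, go to s1
s1 | yyxyxyy[_]
The non-blank tape span at halt is yyxyxyy.

yyxyxyy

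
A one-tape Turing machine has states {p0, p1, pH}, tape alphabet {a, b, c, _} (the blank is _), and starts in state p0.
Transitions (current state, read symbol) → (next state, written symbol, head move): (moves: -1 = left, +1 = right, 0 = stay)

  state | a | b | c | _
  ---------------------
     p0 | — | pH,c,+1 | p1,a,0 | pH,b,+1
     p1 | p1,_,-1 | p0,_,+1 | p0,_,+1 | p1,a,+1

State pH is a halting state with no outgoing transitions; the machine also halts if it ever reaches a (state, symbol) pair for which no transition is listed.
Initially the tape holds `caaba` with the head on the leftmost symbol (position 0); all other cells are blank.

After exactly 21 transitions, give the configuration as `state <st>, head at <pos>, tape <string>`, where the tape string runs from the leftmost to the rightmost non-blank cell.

state p1, head at 2, tape aaaaa_ba

p0 | ___[c]aaba   read c → write a, move 0, go to p1
p1 | ___[a]aaba   read a → write _, move -1, go to p1
p1 | __[_]_aaba   read _ → write a, move +1, go to p1
p1 | __a[_]aaba   read _ → write a, move +1, go to p1
p1 | __aa[a]aba   read a → write _, move -1, go to p1
p1 | __a[a]_aba   read a → write _, move -1, go to p1
p1 | __[a]__aba   read a → write _, move -1, go to p1
p1 | _[_]___aba   read _ → write a, move +1, go to p1
p1 | _a[_]__aba   read _ → write a, move +1, go to p1
p1 | _aa[_]_aba   read _ → write a, move +1, go to p1
p1 | _aaa[_]aba   read _ → write a, move +1, go to p1
p1 | _aaaa[a]ba   read a → write _, move -1, go to p1
p1 | _aaa[a]_ba   read a → write _, move -1, go to p1
p1 | _aa[a]__ba   read a → write _, move -1, go to p1
p1 | _a[a]___ba   read a → write _, move -1, go to p1
p1 | _[a]____ba   read a → write _, move -1, go to p1
p1 | [_]_____ba   read _ → write a, move +1, go to p1
p1 | a[_]____ba   read _ → write a, move +1, go to p1
p1 | aa[_]___ba   read _ → write a, move +1, go to p1
p1 | aaa[_]__ba   read _ → write a, move +1, go to p1
p1 | aaaa[_]_ba   read _ → write a, move +1, go to p1
p1 | aaaaa[_]ba
After 21 steps: state p1, head at 2, tape aaaaa_ba.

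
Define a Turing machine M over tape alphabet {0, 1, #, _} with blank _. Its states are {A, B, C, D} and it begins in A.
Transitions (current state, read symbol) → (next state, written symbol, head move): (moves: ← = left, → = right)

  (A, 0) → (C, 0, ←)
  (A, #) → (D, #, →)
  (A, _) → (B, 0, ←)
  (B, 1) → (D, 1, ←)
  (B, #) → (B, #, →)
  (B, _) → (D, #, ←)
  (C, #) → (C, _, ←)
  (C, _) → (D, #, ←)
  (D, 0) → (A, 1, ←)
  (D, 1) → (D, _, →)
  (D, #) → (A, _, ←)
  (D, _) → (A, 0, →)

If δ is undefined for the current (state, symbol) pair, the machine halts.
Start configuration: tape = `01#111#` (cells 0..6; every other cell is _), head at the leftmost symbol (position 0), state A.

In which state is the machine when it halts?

state=A head=0 tape=____[0]1#111#   (A,0)→(C,0,←)
state=C head=-1 tape=___[_]01#111#   (C,_)→(D,#,←)
state=D head=-2 tape=__[_]#01#111#   (D,_)→(A,0,→)
state=A head=-1 tape=__0[#]01#111#   (A,#)→(D,#,→)
state=D head=0 tape=__0#[0]1#111#   (D,0)→(A,1,←)
state=A head=-1 tape=__0[#]11#111#   (A,#)→(D,#,→)
state=D head=0 tape=__0#[1]1#111#   (D,1)→(D,_,→)
state=D head=1 tape=__0#_[1]#111#   (D,1)→(D,_,→)
state=D head=2 tape=__0#__[#]111#   (D,#)→(A,_,←)
state=A head=1 tape=__0#_[_]_111#   (A,_)→(B,0,←)
state=B head=0 tape=__0#[_]0_111#   (B,_)→(D,#,←)
state=D head=-1 tape=__0[#]#0_111#   (D,#)→(A,_,←)
state=A head=-2 tape=__[0]_#0_111#   (A,0)→(C,0,←)
state=C head=-3 tape=_[_]0_#0_111#   (C,_)→(D,#,←)
state=D head=-4 tape=[_]#0_#0_111#   (D,_)→(A,0,→)
state=A head=-3 tape=0[#]0_#0_111#   (A,#)→(D,#,→)
state=D head=-2 tape=0#[0]_#0_111#   (D,0)→(A,1,←)
state=A head=-3 tape=0[#]1_#0_111#   (A,#)→(D,#,→)
state=D head=-2 tape=0#[1]_#0_111#   (D,1)→(D,_,→)
state=D head=-1 tape=0#_[_]#0_111#   (D,_)→(A,0,→)
state=A head=0 tape=0#_0[#]0_111#   (A,#)→(D,#,→)
state=D head=1 tape=0#_0#[0]_111#   (D,0)→(A,1,←)
state=A head=0 tape=0#_0[#]1_111#   (A,#)→(D,#,→)
state=D head=1 tape=0#_0#[1]_111#   (D,1)→(D,_,→)
state=D head=2 tape=0#_0#_[_]111#   (D,_)→(A,0,→)
state=A head=3 tape=0#_0#_0[1]11#
No transition is defined for (A, 1); M halts in state A.

A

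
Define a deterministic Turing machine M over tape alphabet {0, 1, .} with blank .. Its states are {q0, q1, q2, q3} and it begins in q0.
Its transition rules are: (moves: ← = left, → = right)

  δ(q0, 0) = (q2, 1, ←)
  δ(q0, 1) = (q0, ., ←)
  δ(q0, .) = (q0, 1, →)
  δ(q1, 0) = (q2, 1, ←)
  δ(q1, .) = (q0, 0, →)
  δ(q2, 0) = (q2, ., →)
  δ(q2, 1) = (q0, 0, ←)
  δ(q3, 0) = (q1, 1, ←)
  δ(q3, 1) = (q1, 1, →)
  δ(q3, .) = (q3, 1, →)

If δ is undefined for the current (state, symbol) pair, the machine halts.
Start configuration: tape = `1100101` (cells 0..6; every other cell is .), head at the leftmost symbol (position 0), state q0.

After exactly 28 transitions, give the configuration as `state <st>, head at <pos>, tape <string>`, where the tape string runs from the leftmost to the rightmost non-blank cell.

state=q0 head=0 tape=....[1]100101   (q0,1)→(q0,.,←)
state=q0 head=-1 tape=...[.].100101   (q0,.)→(q0,1,→)
state=q0 head=0 tape=...1[.]100101   (q0,.)→(q0,1,→)
state=q0 head=1 tape=...11[1]00101   (q0,1)→(q0,.,←)
state=q0 head=0 tape=...1[1].00101   (q0,1)→(q0,.,←)
state=q0 head=-1 tape=...[1]..00101   (q0,1)→(q0,.,←)
state=q0 head=-2 tape=..[.]...00101   (q0,.)→(q0,1,→)
state=q0 head=-1 tape=..1[.]..00101   (q0,.)→(q0,1,→)
state=q0 head=0 tape=..11[.].00101   (q0,.)→(q0,1,→)
state=q0 head=1 tape=..111[.]00101   (q0,.)→(q0,1,→)
state=q0 head=2 tape=..1111[0]0101   (q0,0)→(q2,1,←)
state=q2 head=1 tape=..111[1]10101   (q2,1)→(q0,0,←)
state=q0 head=0 tape=..11[1]010101   (q0,1)→(q0,.,←)
state=q0 head=-1 tape=..1[1].010101   (q0,1)→(q0,.,←)
state=q0 head=-2 tape=..[1]..010101   (q0,1)→(q0,.,←)
state=q0 head=-3 tape=.[.]...010101   (q0,.)→(q0,1,→)
state=q0 head=-2 tape=.1[.]..010101   (q0,.)→(q0,1,→)
state=q0 head=-1 tape=.11[.].010101   (q0,.)→(q0,1,→)
state=q0 head=0 tape=.111[.]010101   (q0,.)→(q0,1,→)
state=q0 head=1 tape=.1111[0]10101   (q0,0)→(q2,1,←)
state=q2 head=0 tape=.111[1]110101   (q2,1)→(q0,0,←)
state=q0 head=-1 tape=.11[1]0110101   (q0,1)→(q0,.,←)
state=q0 head=-2 tape=.1[1].0110101   (q0,1)→(q0,.,←)
state=q0 head=-3 tape=.[1]..0110101   (q0,1)→(q0,.,←)
state=q0 head=-4 tape=[.]...0110101   (q0,.)→(q0,1,→)
state=q0 head=-3 tape=1[.]..0110101   (q0,.)→(q0,1,→)
state=q0 head=-2 tape=11[.].0110101   (q0,.)→(q0,1,→)
state=q0 head=-1 tape=111[.]0110101   (q0,.)→(q0,1,→)
state=q0 head=0 tape=1111[0]110101
After 28 steps: state q0, head at 0, tape 11110110101.

state q0, head at 0, tape 11110110101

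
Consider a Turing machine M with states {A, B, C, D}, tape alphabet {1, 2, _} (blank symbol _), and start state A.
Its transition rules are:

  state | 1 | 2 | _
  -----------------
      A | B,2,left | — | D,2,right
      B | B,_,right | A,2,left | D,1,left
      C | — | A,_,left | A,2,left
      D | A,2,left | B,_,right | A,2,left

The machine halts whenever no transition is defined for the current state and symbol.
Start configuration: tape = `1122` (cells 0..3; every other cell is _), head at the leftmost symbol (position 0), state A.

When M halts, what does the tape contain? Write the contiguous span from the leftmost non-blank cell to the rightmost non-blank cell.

state=A head=0 tape=___[1]122_   (A,1)→(B,2,left)
state=B head=-1 tape=__[_]2122_   (B,_)→(D,1,left)
state=D head=-2 tape=_[_]12122_   (D,_)→(A,2,left)
state=A head=-3 tape=[_]212122_   (A,_)→(D,2,right)
state=D head=-2 tape=2[2]12122_   (D,2)→(B,_,right)
state=B head=-1 tape=2_[1]2122_   (B,1)→(B,_,right)
state=B head=0 tape=2__[2]122_   (B,2)→(A,2,left)
state=A head=-1 tape=2_[_]2122_   (A,_)→(D,2,right)
state=D head=0 tape=2_2[2]122_   (D,2)→(B,_,right)
state=B head=1 tape=2_2_[1]22_   (B,1)→(B,_,right)
state=B head=2 tape=2_2__[2]2_   (B,2)→(A,2,left)
state=A head=1 tape=2_2_[_]22_   (A,_)→(D,2,right)
state=D head=2 tape=2_2_2[2]2_   (D,2)→(B,_,right)
state=B head=3 tape=2_2_2_[2]_   (B,2)→(A,2,left)
state=A head=2 tape=2_2_2[_]2_   (A,_)→(D,2,right)
state=D head=3 tape=2_2_22[2]_   (D,2)→(B,_,right)
state=B head=4 tape=2_2_22_[_]   (B,_)→(D,1,left)
state=D head=3 tape=2_2_22[_]1   (D,_)→(A,2,left)
state=A head=2 tape=2_2_2[2]21
The non-blank tape span at halt is 2_2_2221.

2_2_2221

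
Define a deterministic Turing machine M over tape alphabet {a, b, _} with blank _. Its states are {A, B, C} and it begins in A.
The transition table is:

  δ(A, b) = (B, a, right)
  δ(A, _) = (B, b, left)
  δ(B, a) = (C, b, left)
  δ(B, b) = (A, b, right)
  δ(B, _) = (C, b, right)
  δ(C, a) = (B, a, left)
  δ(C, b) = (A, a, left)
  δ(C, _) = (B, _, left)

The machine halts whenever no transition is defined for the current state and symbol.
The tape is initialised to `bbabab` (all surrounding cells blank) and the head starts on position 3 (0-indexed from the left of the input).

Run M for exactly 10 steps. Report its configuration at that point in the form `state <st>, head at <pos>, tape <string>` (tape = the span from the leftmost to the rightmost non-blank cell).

state=A head=3 tape=_bba[b]ab   (A,b)→(B,a,right)
state=B head=4 tape=_bbaa[a]b   (B,a)→(C,b,left)
state=C head=3 tape=_bba[a]bb   (C,a)→(B,a,left)
state=B head=2 tape=_bb[a]abb   (B,a)→(C,b,left)
state=C head=1 tape=_b[b]babb   (C,b)→(A,a,left)
state=A head=0 tape=_[b]ababb   (A,b)→(B,a,right)
state=B head=1 tape=_a[a]babb   (B,a)→(C,b,left)
state=C head=0 tape=_[a]bbabb   (C,a)→(B,a,left)
state=B head=-1 tape=[_]abbabb   (B,_)→(C,b,right)
state=C head=0 tape=b[a]bbabb   (C,a)→(B,a,left)
state=B head=-1 tape=[b]abbabb
After 10 steps: state B, head at -1, tape babbabb.

state B, head at -1, tape babbabb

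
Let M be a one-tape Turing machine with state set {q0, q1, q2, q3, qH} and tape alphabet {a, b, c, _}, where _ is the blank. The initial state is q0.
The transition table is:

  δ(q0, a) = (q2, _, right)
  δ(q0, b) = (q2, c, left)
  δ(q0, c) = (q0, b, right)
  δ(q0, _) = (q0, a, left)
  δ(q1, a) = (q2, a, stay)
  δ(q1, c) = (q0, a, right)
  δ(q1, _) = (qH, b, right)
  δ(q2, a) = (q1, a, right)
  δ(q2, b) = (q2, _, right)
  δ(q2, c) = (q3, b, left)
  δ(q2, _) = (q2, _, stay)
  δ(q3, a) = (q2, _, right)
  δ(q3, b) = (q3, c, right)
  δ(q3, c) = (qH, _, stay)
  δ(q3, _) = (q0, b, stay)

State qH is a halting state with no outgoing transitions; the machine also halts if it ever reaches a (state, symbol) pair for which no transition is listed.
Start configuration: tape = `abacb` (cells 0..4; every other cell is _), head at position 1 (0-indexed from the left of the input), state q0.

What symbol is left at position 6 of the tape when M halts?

b

state=q0 head=1 tape=a[b]acb___   (q0,b)→(q2,c,left)
state=q2 head=0 tape=[a]cacb___   (q2,a)→(q1,a,right)
state=q1 head=1 tape=a[c]acb___   (q1,c)→(q0,a,right)
state=q0 head=2 tape=aa[a]cb___   (q0,a)→(q2,_,right)
state=q2 head=3 tape=aa_[c]b___   (q2,c)→(q3,b,left)
state=q3 head=2 tape=aa[_]bb___   (q3,_)→(q0,b,stay)
state=q0 head=2 tape=aa[b]bb___   (q0,b)→(q2,c,left)
state=q2 head=1 tape=a[a]cbb___   (q2,a)→(q1,a,right)
state=q1 head=2 tape=aa[c]bb___   (q1,c)→(q0,a,right)
state=q0 head=3 tape=aaa[b]b___   (q0,b)→(q2,c,left)
state=q2 head=2 tape=aa[a]cb___   (q2,a)→(q1,a,right)
state=q1 head=3 tape=aaa[c]b___   (q1,c)→(q0,a,right)
state=q0 head=4 tape=aaaa[b]___   (q0,b)→(q2,c,left)
state=q2 head=3 tape=aaa[a]c___   (q2,a)→(q1,a,right)
state=q1 head=4 tape=aaaa[c]___   (q1,c)→(q0,a,right)
state=q0 head=5 tape=aaaaa[_]__   (q0,_)→(q0,a,left)
state=q0 head=4 tape=aaaa[a]a__   (q0,a)→(q2,_,right)
state=q2 head=5 tape=aaaa_[a]__   (q2,a)→(q1,a,right)
state=q1 head=6 tape=aaaa_a[_]_   (q1,_)→(qH,b,right)
state=qH head=7 tape=aaaa_ab[_]
Cell 6 holds b when M halts.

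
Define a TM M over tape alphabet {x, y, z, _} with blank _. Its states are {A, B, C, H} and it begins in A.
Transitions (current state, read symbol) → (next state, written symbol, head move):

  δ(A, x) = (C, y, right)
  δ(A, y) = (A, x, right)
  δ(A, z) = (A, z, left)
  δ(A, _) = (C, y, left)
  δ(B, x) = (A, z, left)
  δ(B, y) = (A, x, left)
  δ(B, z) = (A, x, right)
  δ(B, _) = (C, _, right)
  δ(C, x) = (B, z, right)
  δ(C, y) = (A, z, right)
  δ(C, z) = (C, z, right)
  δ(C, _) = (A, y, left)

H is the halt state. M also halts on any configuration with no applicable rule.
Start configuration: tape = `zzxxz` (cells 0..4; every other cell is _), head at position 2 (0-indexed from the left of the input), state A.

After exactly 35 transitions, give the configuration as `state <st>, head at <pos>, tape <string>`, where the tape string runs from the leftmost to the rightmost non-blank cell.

state C, head at 7, tape zzyzzzzzx

A | zz[x]xz____   read x → write y, move right, go to C
C | zzy[x]z____   read x → write z, move right, go to B
B | zzyz[z]____   read z → write x, move right, go to A
A | zzyzx[_]___   read _ → write y, move left, go to C
C | zzyz[x]y___   read x → write z, move right, go to B
B | zzyzz[y]___   read y → write x, move left, go to A
A | zzyz[z]x___   read z → write z, move left, go to A
A | zzy[z]zx___   read z → write z, move left, go to A
A | zz[y]zzx___   read y → write x, move right, go to A
A | zzx[z]zx___   read z → write z, move left, go to A
A | zz[x]zzx___   read x → write y, move right, go to C
C | zzy[z]zx___   read z → write z, move right, go to C
C | zzyz[z]x___   read z → write z, move right, go to C
C | zzyzz[x]___   read x → write z, move right, go to B
B | zzyzzz[_]__   read _ → write _, move right, go to C
C | zzyzzz_[_]_   read _ → write y, move left, go to A
A | zzyzzz[_]y_   read _ → write y, move left, go to C
C | zzyzz[z]yy_   read z → write z, move right, go to C
C | zzyzzz[y]y_   read y → write z, move right, go to A
A | zzyzzzz[y]_   read y → write x, move right, go to A
A | zzyzzzzx[_]   read _ → write y, move left, go to C
C | zzyzzzz[x]y   read x → write z, move right, go to B
B | zzyzzzzz[y]   read y → write x, move left, go to A
A | zzyzzzz[z]x   read z → write z, move left, go to A
A | zzyzzz[z]zx   read z → write z, move left, go to A
A | zzyzz[z]zzx   read z → write z, move left, go to A
A | zzyz[z]zzzx   read z → write z, move left, go to A
A | zzy[z]zzzzx   read z → write z, move left, go to A
A | zz[y]zzzzzx   read y → write x, move right, go to A
A | zzx[z]zzzzx   read z → write z, move left, go to A
A | zz[x]zzzzzx   read x → write y, move right, go to C
C | zzy[z]zzzzx   read z → write z, move right, go to C
C | zzyz[z]zzzx   read z → write z, move right, go to C
C | zzyzz[z]zzx   read z → write z, move right, go to C
C | zzyzzz[z]zx   read z → write z, move right, go to C
C | zzyzzzz[z]x
After 35 steps: state C, head at 7, tape zzyzzzzzx.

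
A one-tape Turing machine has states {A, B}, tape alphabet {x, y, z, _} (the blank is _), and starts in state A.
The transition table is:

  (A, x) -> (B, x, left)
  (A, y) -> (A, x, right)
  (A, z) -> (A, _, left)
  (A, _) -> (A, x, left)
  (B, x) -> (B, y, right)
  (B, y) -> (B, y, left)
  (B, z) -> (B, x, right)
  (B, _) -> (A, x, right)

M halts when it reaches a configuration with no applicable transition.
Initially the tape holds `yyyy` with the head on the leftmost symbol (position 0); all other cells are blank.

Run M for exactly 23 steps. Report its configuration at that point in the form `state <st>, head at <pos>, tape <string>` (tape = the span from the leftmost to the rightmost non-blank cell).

state=A head=0 tape=_[y]yyy___   (A,y)→(A,x,right)
state=A head=1 tape=_x[y]yy___   (A,y)→(A,x,right)
state=A head=2 tape=_xx[y]y___   (A,y)→(A,x,right)
state=A head=3 tape=_xxx[y]___   (A,y)→(A,x,right)
state=A head=4 tape=_xxxx[_]__   (A,_)→(A,x,left)
state=A head=3 tape=_xxx[x]x__   (A,x)→(B,x,left)
state=B head=2 tape=_xx[x]xx__   (B,x)→(B,y,right)
state=B head=3 tape=_xxy[x]x__   (B,x)→(B,y,right)
state=B head=4 tape=_xxyy[x]__   (B,x)→(B,y,right)
state=B head=5 tape=_xxyyy[_]_   (B,_)→(A,x,right)
state=A head=6 tape=_xxyyyx[_]   (A,_)→(A,x,left)
state=A head=5 tape=_xxyyy[x]x   (A,x)→(B,x,left)
state=B head=4 tape=_xxyy[y]xx   (B,y)→(B,y,left)
state=B head=3 tape=_xxy[y]yxx   (B,y)→(B,y,left)
state=B head=2 tape=_xx[y]yyxx   (B,y)→(B,y,left)
state=B head=1 tape=_x[x]yyyxx   (B,x)→(B,y,right)
state=B head=2 tape=_xy[y]yyxx   (B,y)→(B,y,left)
state=B head=1 tape=_x[y]yyyxx   (B,y)→(B,y,left)
state=B head=0 tape=_[x]yyyyxx   (B,x)→(B,y,right)
state=B head=1 tape=_y[y]yyyxx   (B,y)→(B,y,left)
state=B head=0 tape=_[y]yyyyxx   (B,y)→(B,y,left)
state=B head=-1 tape=[_]yyyyyxx   (B,_)→(A,x,right)
state=A head=0 tape=x[y]yyyyxx   (A,y)→(A,x,right)
state=A head=1 tape=xx[y]yyyxx
After 23 steps: state A, head at 1, tape xxyyyyxx.

state A, head at 1, tape xxyyyyxx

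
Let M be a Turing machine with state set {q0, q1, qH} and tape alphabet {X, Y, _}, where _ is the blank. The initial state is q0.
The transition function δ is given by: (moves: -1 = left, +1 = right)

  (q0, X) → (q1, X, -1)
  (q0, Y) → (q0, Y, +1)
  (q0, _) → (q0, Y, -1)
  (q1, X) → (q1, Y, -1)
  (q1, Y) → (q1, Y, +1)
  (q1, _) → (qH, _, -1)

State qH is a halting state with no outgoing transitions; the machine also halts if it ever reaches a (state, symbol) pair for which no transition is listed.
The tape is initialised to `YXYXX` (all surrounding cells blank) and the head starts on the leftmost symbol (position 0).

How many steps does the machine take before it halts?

state=q0 head=0 tape=[Y]XYXX_   (q0,Y)→(q0,Y,+1)
state=q0 head=1 tape=Y[X]YXX_   (q0,X)→(q1,X,-1)
state=q1 head=0 tape=[Y]XYXX_   (q1,Y)→(q1,Y,+1)
state=q1 head=1 tape=Y[X]YXX_   (q1,X)→(q1,Y,-1)
state=q1 head=0 tape=[Y]YYXX_   (q1,Y)→(q1,Y,+1)
state=q1 head=1 tape=Y[Y]YXX_   (q1,Y)→(q1,Y,+1)
state=q1 head=2 tape=YY[Y]XX_   (q1,Y)→(q1,Y,+1)
state=q1 head=3 tape=YYY[X]X_   (q1,X)→(q1,Y,-1)
state=q1 head=2 tape=YY[Y]YX_   (q1,Y)→(q1,Y,+1)
state=q1 head=3 tape=YYY[Y]X_   (q1,Y)→(q1,Y,+1)
state=q1 head=4 tape=YYYY[X]_   (q1,X)→(q1,Y,-1)
state=q1 head=3 tape=YYY[Y]Y_   (q1,Y)→(q1,Y,+1)
state=q1 head=4 tape=YYYY[Y]_   (q1,Y)→(q1,Y,+1)
state=q1 head=5 tape=YYYYY[_]   (q1,_)→(qH,_,-1)
state=qH head=4 tape=YYYY[Y]_
M halts after 14 transitions.

14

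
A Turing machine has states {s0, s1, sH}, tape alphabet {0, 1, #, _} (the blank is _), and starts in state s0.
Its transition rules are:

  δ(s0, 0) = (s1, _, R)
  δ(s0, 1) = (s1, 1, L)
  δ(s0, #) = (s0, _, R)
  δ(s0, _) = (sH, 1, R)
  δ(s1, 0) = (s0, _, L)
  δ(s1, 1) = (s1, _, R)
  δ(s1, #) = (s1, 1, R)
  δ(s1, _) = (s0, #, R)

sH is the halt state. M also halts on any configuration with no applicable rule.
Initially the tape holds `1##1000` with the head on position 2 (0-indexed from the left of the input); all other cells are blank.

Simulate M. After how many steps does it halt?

8

s0 | 1#[#]1000   read # → write _, move R, go to s0
s0 | 1#_[1]000   read 1 → write 1, move L, go to s1
s1 | 1#[_]1000   read _ → write #, move R, go to s0
s0 | 1##[1]000   read 1 → write 1, move L, go to s1
s1 | 1#[#]1000   read # → write 1, move R, go to s1
s1 | 1#1[1]000   read 1 → write _, move R, go to s1
s1 | 1#1_[0]00   read 0 → write _, move L, go to s0
s0 | 1#1[_]_00   read _ → write 1, move R, go to sH
sH | 1#11[_]00
M halts after 8 transitions.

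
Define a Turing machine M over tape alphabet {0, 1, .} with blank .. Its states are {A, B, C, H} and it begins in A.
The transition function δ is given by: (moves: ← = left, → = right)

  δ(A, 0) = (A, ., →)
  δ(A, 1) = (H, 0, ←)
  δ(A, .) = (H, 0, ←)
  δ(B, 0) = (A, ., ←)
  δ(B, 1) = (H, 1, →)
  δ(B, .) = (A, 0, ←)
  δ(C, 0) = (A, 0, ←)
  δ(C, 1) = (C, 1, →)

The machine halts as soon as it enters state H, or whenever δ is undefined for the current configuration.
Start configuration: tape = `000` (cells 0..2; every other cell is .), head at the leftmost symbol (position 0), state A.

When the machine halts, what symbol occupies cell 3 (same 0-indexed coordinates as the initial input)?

0

A | [0]00.   read 0 → write ., move →, go to A
A | .[0]0.   read 0 → write ., move →, go to A
A | ..[0].   read 0 → write ., move →, go to A
A | ...[.]   read . → write 0, move ←, go to H
H | ..[.]0
Cell 3 holds 0 when M halts.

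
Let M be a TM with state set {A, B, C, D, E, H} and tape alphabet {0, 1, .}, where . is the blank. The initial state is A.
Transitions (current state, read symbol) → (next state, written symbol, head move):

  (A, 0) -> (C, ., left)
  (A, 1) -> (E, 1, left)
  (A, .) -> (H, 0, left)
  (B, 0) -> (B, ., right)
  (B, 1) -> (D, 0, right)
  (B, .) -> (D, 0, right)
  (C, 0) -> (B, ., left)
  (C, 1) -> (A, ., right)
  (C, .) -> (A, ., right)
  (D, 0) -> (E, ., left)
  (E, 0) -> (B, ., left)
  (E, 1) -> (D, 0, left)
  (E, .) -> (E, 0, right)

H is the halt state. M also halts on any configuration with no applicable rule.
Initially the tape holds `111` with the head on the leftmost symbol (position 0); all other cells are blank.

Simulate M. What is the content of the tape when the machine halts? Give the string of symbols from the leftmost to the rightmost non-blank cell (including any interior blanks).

0.011

A | ..[1]11   read 1 → write 1, move left, go to E
E | .[.]111   read . → write 0, move right, go to E
E | .0[1]11   read 1 → write 0, move left, go to D
D | .[0]011   read 0 → write ., move left, go to E
E | [.].011   read . → write 0, move right, go to E
E | 0[.]011   read . → write 0, move right, go to E
E | 00[0]11   read 0 → write ., move left, go to B
B | 0[0].11   read 0 → write ., move right, go to B
B | 0.[.]11   read . → write 0, move right, go to D
D | 0.0[1]1
The non-blank tape span at halt is 0.011.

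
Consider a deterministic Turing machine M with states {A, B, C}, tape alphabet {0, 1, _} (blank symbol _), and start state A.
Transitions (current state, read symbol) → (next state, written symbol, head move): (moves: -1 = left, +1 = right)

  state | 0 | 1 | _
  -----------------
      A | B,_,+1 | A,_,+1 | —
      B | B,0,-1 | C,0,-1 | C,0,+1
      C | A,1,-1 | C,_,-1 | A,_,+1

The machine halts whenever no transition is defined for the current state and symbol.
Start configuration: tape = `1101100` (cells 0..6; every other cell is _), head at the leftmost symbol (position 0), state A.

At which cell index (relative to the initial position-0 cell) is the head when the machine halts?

9

A | [1]101100___   read 1 → write _, move +1, go to A
A | _[1]01100___   read 1 → write _, move +1, go to A
A | __[0]1100___   read 0 → write _, move +1, go to B
B | ___[1]100___   read 1 → write 0, move -1, go to C
C | __[_]0100___   read _ → write _, move +1, go to A
A | ___[0]100___   read 0 → write _, move +1, go to B
B | ____[1]00___   read 1 → write 0, move -1, go to C
C | ___[_]000___   read _ → write _, move +1, go to A
A | ____[0]00___   read 0 → write _, move +1, go to B
B | _____[0]0___   read 0 → write 0, move -1, go to B
B | ____[_]00___   read _ → write 0, move +1, go to C
C | ____0[0]0___   read 0 → write 1, move -1, go to A
A | ____[0]10___   read 0 → write _, move +1, go to B
B | _____[1]0___   read 1 → write 0, move -1, go to C
C | ____[_]00___   read _ → write _, move +1, go to A
A | _____[0]0___   read 0 → write _, move +1, go to B
B | ______[0]___   read 0 → write 0, move -1, go to B
B | _____[_]0___   read _ → write 0, move +1, go to C
C | _____0[0]___   read 0 → write 1, move -1, go to A
A | _____[0]1___   read 0 → write _, move +1, go to B
B | ______[1]___   read 1 → write 0, move -1, go to C
C | _____[_]0___   read _ → write _, move +1, go to A
A | ______[0]___   read 0 → write _, move +1, go to B
B | _______[_]__   read _ → write 0, move +1, go to C
C | _______0[_]_   read _ → write _, move +1, go to A
A | _______0_[_]
At halt the head is at cell 9.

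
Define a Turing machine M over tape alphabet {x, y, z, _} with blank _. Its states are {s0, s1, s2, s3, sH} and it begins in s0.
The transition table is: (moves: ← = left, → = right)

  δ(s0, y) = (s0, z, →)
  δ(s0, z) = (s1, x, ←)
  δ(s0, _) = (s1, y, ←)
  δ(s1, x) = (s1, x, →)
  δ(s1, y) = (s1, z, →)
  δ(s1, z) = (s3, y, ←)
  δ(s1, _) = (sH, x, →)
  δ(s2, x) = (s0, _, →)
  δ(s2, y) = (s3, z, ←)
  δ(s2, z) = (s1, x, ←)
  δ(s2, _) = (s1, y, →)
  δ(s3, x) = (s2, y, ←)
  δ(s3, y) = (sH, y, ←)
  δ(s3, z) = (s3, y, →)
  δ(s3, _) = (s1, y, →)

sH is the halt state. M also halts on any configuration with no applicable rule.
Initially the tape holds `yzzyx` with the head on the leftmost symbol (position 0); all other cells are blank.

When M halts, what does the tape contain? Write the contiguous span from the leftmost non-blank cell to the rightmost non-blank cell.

state=s0 head=0 tape=_[y]zzyx__   (s0,y)→(s0,z,→)
state=s0 head=1 tape=_z[z]zyx__   (s0,z)→(s1,x,←)
state=s1 head=0 tape=_[z]xzyx__   (s1,z)→(s3,y,←)
state=s3 head=-1 tape=[_]yxzyx__   (s3,_)→(s1,y,→)
state=s1 head=0 tape=y[y]xzyx__   (s1,y)→(s1,z,→)
state=s1 head=1 tape=yz[x]zyx__   (s1,x)→(s1,x,→)
state=s1 head=2 tape=yzx[z]yx__   (s1,z)→(s3,y,←)
state=s3 head=1 tape=yz[x]yyx__   (s3,x)→(s2,y,←)
state=s2 head=0 tape=y[z]yyyx__   (s2,z)→(s1,x,←)
state=s1 head=-1 tape=[y]xyyyx__   (s1,y)→(s1,z,→)
state=s1 head=0 tape=z[x]yyyx__   (s1,x)→(s1,x,→)
state=s1 head=1 tape=zx[y]yyx__   (s1,y)→(s1,z,→)
state=s1 head=2 tape=zxz[y]yx__   (s1,y)→(s1,z,→)
state=s1 head=3 tape=zxzz[y]x__   (s1,y)→(s1,z,→)
state=s1 head=4 tape=zxzzz[x]__   (s1,x)→(s1,x,→)
state=s1 head=5 tape=zxzzzx[_]_   (s1,_)→(sH,x,→)
state=sH head=6 tape=zxzzzxx[_]
The non-blank tape span at halt is zxzzzxx.

zxzzzxx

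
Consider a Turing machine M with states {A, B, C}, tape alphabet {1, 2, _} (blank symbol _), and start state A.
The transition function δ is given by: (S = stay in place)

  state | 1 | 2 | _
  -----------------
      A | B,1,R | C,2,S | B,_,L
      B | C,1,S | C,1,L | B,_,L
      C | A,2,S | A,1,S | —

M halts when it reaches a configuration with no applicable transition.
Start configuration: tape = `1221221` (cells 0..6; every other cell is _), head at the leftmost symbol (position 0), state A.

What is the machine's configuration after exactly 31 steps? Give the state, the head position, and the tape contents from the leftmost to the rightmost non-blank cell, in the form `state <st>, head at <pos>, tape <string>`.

state=A head=0 tape=[1]221221   (A,1)→(B,1,R)
state=B head=1 tape=1[2]21221   (B,2)→(C,1,L)
state=C head=0 tape=[1]121221   (C,1)→(A,2,S)
state=A head=0 tape=[2]121221   (A,2)→(C,2,S)
state=C head=0 tape=[2]121221   (C,2)→(A,1,S)
state=A head=0 tape=[1]121221   (A,1)→(B,1,R)
state=B head=1 tape=1[1]21221   (B,1)→(C,1,S)
state=C head=1 tape=1[1]21221   (C,1)→(A,2,S)
state=A head=1 tape=1[2]21221   (A,2)→(C,2,S)
state=C head=1 tape=1[2]21221   (C,2)→(A,1,S)
state=A head=1 tape=1[1]21221   (A,1)→(B,1,R)
state=B head=2 tape=11[2]1221   (B,2)→(C,1,L)
state=C head=1 tape=1[1]11221   (C,1)→(A,2,S)
state=A head=1 tape=1[2]11221   (A,2)→(C,2,S)
state=C head=1 tape=1[2]11221   (C,2)→(A,1,S)
state=A head=1 tape=1[1]11221   (A,1)→(B,1,R)
state=B head=2 tape=11[1]1221   (B,1)→(C,1,S)
state=C head=2 tape=11[1]1221   (C,1)→(A,2,S)
state=A head=2 tape=11[2]1221   (A,2)→(C,2,S)
state=C head=2 tape=11[2]1221   (C,2)→(A,1,S)
state=A head=2 tape=11[1]1221   (A,1)→(B,1,R)
state=B head=3 tape=111[1]221   (B,1)→(C,1,S)
state=C head=3 tape=111[1]221   (C,1)→(A,2,S)
state=A head=3 tape=111[2]221   (A,2)→(C,2,S)
state=C head=3 tape=111[2]221   (C,2)→(A,1,S)
state=A head=3 tape=111[1]221   (A,1)→(B,1,R)
state=B head=4 tape=1111[2]21   (B,2)→(C,1,L)
state=C head=3 tape=111[1]121   (C,1)→(A,2,S)
state=A head=3 tape=111[2]121   (A,2)→(C,2,S)
state=C head=3 tape=111[2]121   (C,2)→(A,1,S)
state=A head=3 tape=111[1]121   (A,1)→(B,1,R)
state=B head=4 tape=1111[1]21
After 31 steps: state B, head at 4, tape 1111121.

state B, head at 4, tape 1111121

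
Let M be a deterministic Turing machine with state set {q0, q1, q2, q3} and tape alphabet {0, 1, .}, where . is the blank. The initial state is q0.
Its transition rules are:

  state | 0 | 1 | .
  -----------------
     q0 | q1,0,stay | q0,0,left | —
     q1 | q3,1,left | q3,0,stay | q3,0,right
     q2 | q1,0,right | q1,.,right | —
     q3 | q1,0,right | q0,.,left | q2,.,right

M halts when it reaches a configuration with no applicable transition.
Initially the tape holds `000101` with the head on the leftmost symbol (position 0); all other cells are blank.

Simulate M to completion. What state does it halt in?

q2

q0 | .[0]00101...   read 0 → write 0, move stay, go to q1
q1 | .[0]00101...   read 0 → write 1, move left, go to q3
q3 | [.]100101...   read . → write ., move right, go to q2
q2 | .[1]00101...   read 1 → write ., move right, go to q1
q1 | ..[0]0101...   read 0 → write 1, move left, go to q3
q3 | .[.]10101...   read . → write ., move right, go to q2
q2 | ..[1]0101...   read 1 → write ., move right, go to q1
q1 | ...[0]101...   read 0 → write 1, move left, go to q3
q3 | ..[.]1101...   read . → write ., move right, go to q2
q2 | ...[1]101...   read 1 → write ., move right, go to q1
q1 | ....[1]01...   read 1 → write 0, move stay, go to q3
q3 | ....[0]01...   read 0 → write 0, move right, go to q1
q1 | ....0[0]1...   read 0 → write 1, move left, go to q3
q3 | ....[0]11...   read 0 → write 0, move right, go to q1
q1 | ....0[1]1...   read 1 → write 0, move stay, go to q3
q3 | ....0[0]1...   read 0 → write 0, move right, go to q1
q1 | ....00[1]...   read 1 → write 0, move stay, go to q3
q3 | ....00[0]...   read 0 → write 0, move right, go to q1
q1 | ....000[.]..   read . → write 0, move right, go to q3
q3 | ....0000[.].   read . → write ., move right, go to q2
q2 | ....0000.[.]
No transition is defined for (q2, .); M halts in state q2.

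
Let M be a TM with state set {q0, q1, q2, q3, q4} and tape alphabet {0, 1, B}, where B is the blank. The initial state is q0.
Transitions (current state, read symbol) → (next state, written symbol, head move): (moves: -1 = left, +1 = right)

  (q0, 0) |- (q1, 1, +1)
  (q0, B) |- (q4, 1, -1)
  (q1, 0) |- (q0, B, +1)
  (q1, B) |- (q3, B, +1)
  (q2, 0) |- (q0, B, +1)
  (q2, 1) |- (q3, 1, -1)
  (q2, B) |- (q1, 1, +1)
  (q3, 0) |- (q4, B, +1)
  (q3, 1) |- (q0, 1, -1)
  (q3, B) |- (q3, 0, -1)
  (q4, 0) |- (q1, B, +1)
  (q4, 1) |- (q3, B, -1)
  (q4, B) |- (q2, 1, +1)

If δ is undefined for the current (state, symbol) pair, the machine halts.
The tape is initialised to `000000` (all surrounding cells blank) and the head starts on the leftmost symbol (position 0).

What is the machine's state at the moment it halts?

q0

q0 | [0]00000B   read 0 → write 1, move +1, go to q1
q1 | 1[0]0000B   read 0 → write B, move +1, go to q0
q0 | 1B[0]000B   read 0 → write 1, move +1, go to q1
q1 | 1B1[0]00B   read 0 → write B, move +1, go to q0
q0 | 1B1B[0]0B   read 0 → write 1, move +1, go to q1
q1 | 1B1B1[0]B   read 0 → write B, move +1, go to q0
q0 | 1B1B1B[B]   read B → write 1, move -1, go to q4
q4 | 1B1B1[B]1   read B → write 1, move +1, go to q2
q2 | 1B1B11[1]   read 1 → write 1, move -1, go to q3
q3 | 1B1B1[1]1   read 1 → write 1, move -1, go to q0
q0 | 1B1B[1]11
No transition is defined for (q0, 1); M halts in state q0.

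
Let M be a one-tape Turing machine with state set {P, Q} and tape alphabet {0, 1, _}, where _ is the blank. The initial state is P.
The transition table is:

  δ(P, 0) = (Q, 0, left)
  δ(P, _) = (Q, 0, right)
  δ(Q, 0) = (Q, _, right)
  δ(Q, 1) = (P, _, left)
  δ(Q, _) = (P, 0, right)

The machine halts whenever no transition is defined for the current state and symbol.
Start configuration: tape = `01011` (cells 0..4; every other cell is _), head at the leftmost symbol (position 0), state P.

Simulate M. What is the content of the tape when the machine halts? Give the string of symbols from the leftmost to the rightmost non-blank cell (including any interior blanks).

state=P head=0 tape=_[0]1011   (P,0)→(Q,0,left)
state=Q head=-1 tape=[_]01011   (Q,_)→(P,0,right)
state=P head=0 tape=0[0]1011   (P,0)→(Q,0,left)
state=Q head=-1 tape=[0]01011   (Q,0)→(Q,_,right)
state=Q head=0 tape=_[0]1011   (Q,0)→(Q,_,right)
state=Q head=1 tape=__[1]011   (Q,1)→(P,_,left)
state=P head=0 tape=_[_]_011   (P,_)→(Q,0,right)
state=Q head=1 tape=_0[_]011   (Q,_)→(P,0,right)
state=P head=2 tape=_00[0]11   (P,0)→(Q,0,left)
state=Q head=1 tape=_0[0]011   (Q,0)→(Q,_,right)
state=Q head=2 tape=_0_[0]11   (Q,0)→(Q,_,right)
state=Q head=3 tape=_0__[1]1   (Q,1)→(P,_,left)
state=P head=2 tape=_0_[_]_1   (P,_)→(Q,0,right)
state=Q head=3 tape=_0_0[_]1   (Q,_)→(P,0,right)
state=P head=4 tape=_0_00[1]
The non-blank tape span at halt is 0_001.

0_001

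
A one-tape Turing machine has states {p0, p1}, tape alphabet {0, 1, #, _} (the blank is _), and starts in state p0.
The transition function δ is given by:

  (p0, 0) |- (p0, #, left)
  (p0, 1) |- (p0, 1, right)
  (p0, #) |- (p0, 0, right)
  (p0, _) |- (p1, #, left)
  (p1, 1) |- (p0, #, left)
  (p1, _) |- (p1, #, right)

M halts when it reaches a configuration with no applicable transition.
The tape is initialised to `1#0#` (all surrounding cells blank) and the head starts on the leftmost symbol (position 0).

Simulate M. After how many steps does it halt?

state=p0 head=0 tape=[1]#0#_   (p0,1)→(p0,1,right)
state=p0 head=1 tape=1[#]0#_   (p0,#)→(p0,0,right)
state=p0 head=2 tape=10[0]#_   (p0,0)→(p0,#,left)
state=p0 head=1 tape=1[0]##_   (p0,0)→(p0,#,left)
state=p0 head=0 tape=[1]###_   (p0,1)→(p0,1,right)
state=p0 head=1 tape=1[#]##_   (p0,#)→(p0,0,right)
state=p0 head=2 tape=10[#]#_   (p0,#)→(p0,0,right)
state=p0 head=3 tape=100[#]_   (p0,#)→(p0,0,right)
state=p0 head=4 tape=1000[_]   (p0,_)→(p1,#,left)
state=p1 head=3 tape=100[0]#
M halts after 9 transitions.

9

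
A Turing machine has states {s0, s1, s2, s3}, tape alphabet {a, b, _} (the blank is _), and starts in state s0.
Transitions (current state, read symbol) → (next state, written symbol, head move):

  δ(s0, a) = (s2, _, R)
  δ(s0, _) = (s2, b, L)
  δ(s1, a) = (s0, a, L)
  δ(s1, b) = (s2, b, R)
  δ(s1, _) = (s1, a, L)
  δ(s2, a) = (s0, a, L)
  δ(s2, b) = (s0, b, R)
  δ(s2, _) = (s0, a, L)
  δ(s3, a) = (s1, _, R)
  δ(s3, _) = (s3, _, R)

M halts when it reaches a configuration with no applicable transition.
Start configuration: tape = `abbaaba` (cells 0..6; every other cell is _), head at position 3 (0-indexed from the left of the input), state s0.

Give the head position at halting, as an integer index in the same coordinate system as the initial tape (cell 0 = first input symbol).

3

state=s0 head=3 tape=abb[a]aba   (s0,a)→(s2,_,R)
state=s2 head=4 tape=abb_[a]ba   (s2,a)→(s0,a,L)
state=s0 head=3 tape=abb[_]aba   (s0,_)→(s2,b,L)
state=s2 head=2 tape=ab[b]baba   (s2,b)→(s0,b,R)
state=s0 head=3 tape=abb[b]aba
At halt the head is at cell 3.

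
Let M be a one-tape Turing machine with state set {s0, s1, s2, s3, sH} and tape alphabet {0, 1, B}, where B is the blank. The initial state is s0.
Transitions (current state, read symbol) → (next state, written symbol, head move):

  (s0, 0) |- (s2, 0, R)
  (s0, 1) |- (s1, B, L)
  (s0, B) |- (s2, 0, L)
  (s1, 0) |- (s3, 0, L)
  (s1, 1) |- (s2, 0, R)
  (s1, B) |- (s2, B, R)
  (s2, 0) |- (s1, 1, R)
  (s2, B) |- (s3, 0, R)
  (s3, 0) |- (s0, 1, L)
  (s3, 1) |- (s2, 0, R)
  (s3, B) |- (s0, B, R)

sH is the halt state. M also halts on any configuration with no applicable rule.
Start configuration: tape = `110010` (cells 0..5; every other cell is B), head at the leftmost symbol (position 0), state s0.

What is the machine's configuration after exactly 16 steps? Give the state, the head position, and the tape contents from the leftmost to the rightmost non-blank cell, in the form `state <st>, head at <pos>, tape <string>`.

s0 | B[1]10010BBBB   read 1 → write B, move L, go to s1
s1 | [B]B10010BBBB   read B → write B, move R, go to s2
s2 | B[B]10010BBBB   read B → write 0, move R, go to s3
s3 | B0[1]0010BBBB   read 1 → write 0, move R, go to s2
s2 | B00[0]010BBBB   read 0 → write 1, move R, go to s1
s1 | B001[0]10BBBB   read 0 → write 0, move L, go to s3
s3 | B00[1]010BBBB   read 1 → write 0, move R, go to s2
s2 | B000[0]10BBBB   read 0 → write 1, move R, go to s1
s1 | B0001[1]0BBBB   read 1 → write 0, move R, go to s2
s2 | B00010[0]BBBB   read 0 → write 1, move R, go to s1
s1 | B000101[B]BBB   read B → write B, move R, go to s2
s2 | B000101B[B]BB   read B → write 0, move R, go to s3
s3 | B000101B0[B]B   read B → write B, move R, go to s0
s0 | B000101B0B[B]   read B → write 0, move L, go to s2
s2 | B000101B0[B]0   read B → write 0, move R, go to s3
s3 | B000101B00[0]   read 0 → write 1, move L, go to s0
s0 | B000101B0[0]1
After 16 steps: state s0, head at 8, tape 000101B001.

state s0, head at 8, tape 000101B001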